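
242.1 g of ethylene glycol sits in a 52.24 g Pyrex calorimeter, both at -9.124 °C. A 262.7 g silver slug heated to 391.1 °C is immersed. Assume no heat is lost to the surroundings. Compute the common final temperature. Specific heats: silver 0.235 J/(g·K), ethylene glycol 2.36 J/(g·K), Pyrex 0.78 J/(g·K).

T_f ≈ 27.5 °C

Heat gained plus heat lost sum to zero:
262.7*0.235*(T − 391.1) + 242.1*2.36*(T − (-9.124)) + 52.24*0.78*(T − (-9.124)) = 0
(61.73 + 571.36 + 40.75) T = 61.73*391.1 + 571.36*(-9.124) + 40.75*(-9.124)
T = 18560/673.84 ≈ 27.54 °C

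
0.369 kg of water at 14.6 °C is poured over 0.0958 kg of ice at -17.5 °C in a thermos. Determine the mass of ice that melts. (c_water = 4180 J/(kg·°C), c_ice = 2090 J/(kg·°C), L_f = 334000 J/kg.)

m_melted ≈ 0.0569 kg

Cooling the water to 0 °C releases 0.369×4180×14.6 = 22519 J.
Of that, 0.0958×2090×17.5 = 3503.9 J goes to bring the ice to 0 °C, leaving 19015 J.
Fully melting the ice requires m_ice L_f = 0.0958×334000 = 31997 J.
That's not enough to melt it all — equilibrium is at 0 °C with ice remaining.
Mass melted = 19015/334000 ≈ 0.05693 kg.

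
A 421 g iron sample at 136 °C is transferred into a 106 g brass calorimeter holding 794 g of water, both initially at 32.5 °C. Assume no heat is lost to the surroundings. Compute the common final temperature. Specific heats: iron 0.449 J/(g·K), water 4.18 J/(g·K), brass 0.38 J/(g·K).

T_f ≈ 38.0 °C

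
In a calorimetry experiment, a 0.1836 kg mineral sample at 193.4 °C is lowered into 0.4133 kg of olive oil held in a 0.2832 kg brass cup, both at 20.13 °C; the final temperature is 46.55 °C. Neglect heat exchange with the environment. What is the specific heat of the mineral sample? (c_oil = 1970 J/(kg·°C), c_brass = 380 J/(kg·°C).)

Net heat exchanged in the isolated system is zero:
0.1836·c·(46.55 − 193.4) + 0.4133·1970·(46.55 − 20.13) + 0.2832·380·(46.55 − 20.13) = 0
-26.96 c = -24354
c = -24354/-26.96 ≈ 903.3 J/(kg·°C)

c ≈ 903 J/(kg·°C)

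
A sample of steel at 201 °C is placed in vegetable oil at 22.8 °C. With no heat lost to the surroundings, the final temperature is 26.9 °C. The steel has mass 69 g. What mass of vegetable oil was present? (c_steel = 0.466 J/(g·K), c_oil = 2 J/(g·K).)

Energy conservation, ΣQ = 0:
69·0.466·(26.9 − 201) + m·2·(26.9 − 22.8) = 0
8.2 m = 5598
m = 5598/8.2 ≈ 682.7 g

m ≈ 683 g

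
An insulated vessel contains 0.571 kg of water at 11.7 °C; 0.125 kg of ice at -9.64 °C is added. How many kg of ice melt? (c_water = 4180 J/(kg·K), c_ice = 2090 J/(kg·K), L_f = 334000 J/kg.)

m_melted ≈ 0.0761 kg

Cooling the water to 0 °C releases 0.571×4180×11.7 = 27925 J.
Of that, 0.125×2090×9.64 = 2518.5 J goes to bring the ice to 0 °C, leaving 25407 J.
To melt every bit of ice: 0.125×334000 = 41750 J.
Since 25407 < 41750 J, not all the ice melts; equilibrium is at 0 °C.
Mass melted = 25407/334000 ≈ 0.07607 kg.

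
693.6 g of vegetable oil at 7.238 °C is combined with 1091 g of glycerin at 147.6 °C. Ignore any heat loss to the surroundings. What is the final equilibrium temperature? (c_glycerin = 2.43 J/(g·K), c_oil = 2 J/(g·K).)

T_f ≈ 99.4 °C

Conservation of energy gives ΣQ = 0:
1091×2.43×(T − 147.6) + 693.6×2×(T − 7.238) = 0
2651.1(T − 147.6) + 1387.2(T − 7.238) = 0
4038.3 T = 401347
T = 401347/4038.3 ≈ 99.38 °C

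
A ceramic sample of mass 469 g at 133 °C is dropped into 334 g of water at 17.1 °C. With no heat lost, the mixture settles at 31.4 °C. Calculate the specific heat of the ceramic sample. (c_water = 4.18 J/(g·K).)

Heat lost by the ceramic sample = heat gained by the water:
469·c·(133 − 31.4) = 334·4.18·(31.4 − 17.1)
47650 c = 19965  ⇒  c ≈ 0.419 J/(g·K)

c ≈ 0.419 J/(g·K)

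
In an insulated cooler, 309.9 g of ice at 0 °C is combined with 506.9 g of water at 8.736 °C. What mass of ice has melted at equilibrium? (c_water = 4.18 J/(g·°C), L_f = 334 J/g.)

Heat available from the water dropping to 0 °C: 506.9×4.18×8.736 = 18510 J.
Melting all 309.9 g of ice would need 309.9×334 = 103507 J.
18510 J < 103507 J, so only part of the ice melts and the system sits at 0 °C.
Mass melted = 18510/334 ≈ 55.42 g.

m_melted ≈ 55.4 g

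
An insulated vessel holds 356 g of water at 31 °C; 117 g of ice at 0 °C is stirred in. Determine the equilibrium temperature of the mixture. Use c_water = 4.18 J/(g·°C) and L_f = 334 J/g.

Setting the total heat transfer to zero:
melt ice: 117×334 = 39078; meltwater 0→T: 117×4.18×T = 489.06 T; water: 1488.1(T − 31)
1977.1 T = 46130 − 39078 = 7052.5
T ≈ 3.57 °C. Since T > 0 °C, the all-ice-melts assumption holds.

T_f ≈ 3.6 °C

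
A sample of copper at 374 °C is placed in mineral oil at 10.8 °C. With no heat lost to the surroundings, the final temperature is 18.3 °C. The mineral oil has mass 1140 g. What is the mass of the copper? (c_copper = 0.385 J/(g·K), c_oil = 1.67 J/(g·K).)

m ≈ 104 g

|Q_copper| = |Q_oil|:
m·0.385·(374 − 18.3) = 1140·1.67·(18.3 − 10.8)
136.94 m = 14278  ⇒  m ≈ 104.3 g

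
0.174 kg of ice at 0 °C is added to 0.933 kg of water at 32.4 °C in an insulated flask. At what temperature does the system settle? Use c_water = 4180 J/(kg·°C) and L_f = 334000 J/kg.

T_f ≈ 14.7 °C

Taking heat into each body as positive, Σ m c ΔT = 0:
fusion: m_ice L_f = 0.174·334000 = 58116; warm the meltwater: 727.32 T; water cools: 0.933·4180·(T − 32.4) = 3899.9(T − 32.4)
4627.3 T = 126358 − 58116 = 68242
T ≈ 14.75 °C — above 0 °C, consistent with complete melting.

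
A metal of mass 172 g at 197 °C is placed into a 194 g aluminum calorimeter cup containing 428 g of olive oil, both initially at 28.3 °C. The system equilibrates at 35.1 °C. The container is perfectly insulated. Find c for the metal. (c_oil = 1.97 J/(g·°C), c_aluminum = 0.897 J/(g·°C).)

Energy conservation, ΣQ = 0:
172·c·(35.1 − 197) + 428·1.97·(35.1 − 28.3) + 194·0.897·(35.1 − 28.3) = 0
-27847 c = -6916.8
c = -6916.8/-27847 ≈ 0.2484 J/(g·°C)

c ≈ 0.248 J/(g·°C)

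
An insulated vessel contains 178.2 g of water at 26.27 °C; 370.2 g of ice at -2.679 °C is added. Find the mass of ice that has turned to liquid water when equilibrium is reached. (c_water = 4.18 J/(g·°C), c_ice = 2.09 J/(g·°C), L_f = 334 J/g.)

m_melted ≈ 52.4 g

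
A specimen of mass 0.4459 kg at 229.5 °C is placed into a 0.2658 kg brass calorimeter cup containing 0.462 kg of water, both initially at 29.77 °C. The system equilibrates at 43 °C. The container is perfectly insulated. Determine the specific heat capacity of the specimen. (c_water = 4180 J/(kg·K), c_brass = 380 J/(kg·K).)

Let T be the final temperature. ΣQ_i = 0:
0.4459×c×(43 − 229.5) + 0.462×4180×(43 − 29.77) + 0.2658×380×(43 − 29.77) = 0
-83.16 c = -26886
c = -26886/-83.16 ≈ 323.3 J/(kg·K)

c ≈ 323 J/(kg·K)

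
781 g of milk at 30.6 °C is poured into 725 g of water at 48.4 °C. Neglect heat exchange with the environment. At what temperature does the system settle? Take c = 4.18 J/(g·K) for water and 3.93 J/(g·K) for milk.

T_f ≈ 39.4 °C

Heat gained plus heat lost sum to zero:
725×4.18×(T − 48.4) + 781×3.93×(T − 30.6) = 0
(3030.5 + 3069.3) T = 3030.5×48.4 + 3069.3×30.6
T = 240598/6099.8 ≈ 39.44 °C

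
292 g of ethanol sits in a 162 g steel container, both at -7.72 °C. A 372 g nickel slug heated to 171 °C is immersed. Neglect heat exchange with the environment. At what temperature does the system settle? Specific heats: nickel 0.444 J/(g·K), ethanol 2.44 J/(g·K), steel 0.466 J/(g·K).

T_f ≈ 23.3 °C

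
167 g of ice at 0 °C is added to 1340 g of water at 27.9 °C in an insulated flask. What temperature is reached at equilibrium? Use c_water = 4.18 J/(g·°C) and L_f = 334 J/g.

Net heat exchanged in the isolated system is zero:
melt ice: 167×334 = 55778
  meltwater 0→T: 167×4.18×T = 698.06 T
  water: 5601.2(T − 27.9)
6299.3 T = 156273 − 55778 = 100495
T ≈ 15.95 °C — above 0 °C, consistent with complete melting.

T_f ≈ 16.0 °C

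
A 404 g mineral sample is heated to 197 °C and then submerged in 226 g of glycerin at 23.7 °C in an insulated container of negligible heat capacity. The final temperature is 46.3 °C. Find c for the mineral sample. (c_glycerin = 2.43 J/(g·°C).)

c ≈ 0.204 J/(g·°C)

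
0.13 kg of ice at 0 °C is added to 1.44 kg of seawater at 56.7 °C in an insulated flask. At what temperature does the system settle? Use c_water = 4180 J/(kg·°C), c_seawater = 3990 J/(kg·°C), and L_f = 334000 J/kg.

Heat gained plus heat lost sum to zero:
latent heat to melt: 0.13·334000 = 43420
  warm the meltwater: 543.4 T
  seawater: 5745.6(T − 56.7)
6289 T = 325776 − 43420 = 282356
T ≈ 44.90 °C (positive, so assuming full melt was valid).

T_f ≈ 44.9 °C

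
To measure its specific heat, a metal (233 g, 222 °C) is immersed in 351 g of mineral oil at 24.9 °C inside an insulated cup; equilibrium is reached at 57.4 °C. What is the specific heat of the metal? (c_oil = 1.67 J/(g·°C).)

c ≈ 0.497 J/(g·°C)

Taking heat into each body as positive, Σ m c ΔT = 0:
233×c×(57.4 − 222) + 351×1.67×(57.4 − 24.9) = 0
-38352 c = -19051
c = -19051/-38352 ≈ 0.4967 J/(g·°C)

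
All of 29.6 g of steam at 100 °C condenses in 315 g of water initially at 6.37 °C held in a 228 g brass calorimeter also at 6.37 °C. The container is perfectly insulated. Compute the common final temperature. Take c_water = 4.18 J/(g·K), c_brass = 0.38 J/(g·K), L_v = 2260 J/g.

T_f ≈ 57.8 °C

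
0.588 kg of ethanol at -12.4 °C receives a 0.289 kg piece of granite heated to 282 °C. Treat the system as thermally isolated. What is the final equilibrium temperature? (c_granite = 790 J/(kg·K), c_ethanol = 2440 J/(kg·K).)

T_f ≈ 28.0 °C

Heat lost by the granite equals heat gained by the ethanol:
0.289*790*(282 − T) = 0.588*2440*(T − (-12.4))
228.31(282 − T) = 1434.7(T − (-12.4))
1663 T = 46593  ⇒  T ≈ 28.02 °C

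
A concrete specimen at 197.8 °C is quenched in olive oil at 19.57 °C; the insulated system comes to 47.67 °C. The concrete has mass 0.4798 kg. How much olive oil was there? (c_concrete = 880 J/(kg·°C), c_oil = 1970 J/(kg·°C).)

|Q_concrete| = |Q_oil|:
0.4798×880×(197.8 − 47.67) = m×1970×(47.67 − 19.57)
55357 m = 63388  ⇒  m ≈ 1.145 kg

m ≈ 1.15 kg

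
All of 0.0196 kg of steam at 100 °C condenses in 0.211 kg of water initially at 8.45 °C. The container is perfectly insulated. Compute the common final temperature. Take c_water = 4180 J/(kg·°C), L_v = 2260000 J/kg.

Let T be the final temperature. ΣQ_i = 0:
condense steam: −0.0196·2260000 = −44296; condensate cools 100→T: 0.0196·4180·(T − 100) = 81.93(T − 100); water warms: 0.211·4180·(T − 8.45) = 881.98(T − 8.45)
963.91 T = 44296 + 8192.8 + 7452.7 = 59942
T ≈ 62.19 °C (< 100 °C, so full condensation is consistent).

T_f ≈ 62.2 °C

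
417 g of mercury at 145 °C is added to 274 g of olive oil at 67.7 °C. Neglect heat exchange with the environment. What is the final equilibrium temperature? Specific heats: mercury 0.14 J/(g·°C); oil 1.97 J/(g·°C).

Taking heat into each body as positive, Σ m c ΔT = 0:
417*0.14*(T − 145) + 274*1.97*(T − 67.7) = 0
58.38(T − 145) + 539.78(T − 67.7) = 0
(58.38 + 539.78) T = 58.38*145 + 539.78*67.7
T ≈ 75.24 °C

T_f ≈ 75.2 °C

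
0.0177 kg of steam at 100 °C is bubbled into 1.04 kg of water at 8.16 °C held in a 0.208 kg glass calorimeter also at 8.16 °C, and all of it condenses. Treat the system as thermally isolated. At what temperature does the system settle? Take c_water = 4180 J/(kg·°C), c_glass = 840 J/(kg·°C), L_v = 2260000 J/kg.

Taking heat into each body as positive, Σ m c ΔT = 0:
condense steam: −0.0177·2260000 = −40002; condensate cools 100→T: 0.0177·4180·(T − 100) = 73.99(T − 100); water warms: 1.04·4180·(T − 8.16) = 4347.2(T − 8.16); cup: 174.72(T − 8.16)
4595.9 T = 40002 + 7398.6 + 36899 = 84299
T ≈ 18.34 °C (< 100 °C, so full condensation is consistent).

T_f ≈ 18.3 °C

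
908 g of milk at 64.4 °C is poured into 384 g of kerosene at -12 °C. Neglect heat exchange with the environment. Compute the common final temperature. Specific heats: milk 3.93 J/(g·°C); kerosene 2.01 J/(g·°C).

T_f ≈ 50.8 °C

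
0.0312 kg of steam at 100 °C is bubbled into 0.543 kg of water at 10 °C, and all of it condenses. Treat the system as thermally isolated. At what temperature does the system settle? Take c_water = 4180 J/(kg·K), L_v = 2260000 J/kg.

T_f ≈ 44.3 °C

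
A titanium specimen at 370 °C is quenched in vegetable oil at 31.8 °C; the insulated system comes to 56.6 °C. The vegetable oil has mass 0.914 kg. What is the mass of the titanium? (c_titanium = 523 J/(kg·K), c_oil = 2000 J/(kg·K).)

m ≈ 0.277 kg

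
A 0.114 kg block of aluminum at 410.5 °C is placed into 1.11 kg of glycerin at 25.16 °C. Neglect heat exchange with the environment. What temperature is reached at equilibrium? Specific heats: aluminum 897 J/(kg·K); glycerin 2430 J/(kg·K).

T_f ≈ 39.2 °C

Setting the total heat transfer to zero:
0.114×897×(T − 410.5) + 1.11×2430×(T − 25.16) = 0
102.26(T − 410.5) + 2697.3(T − 25.16) = 0
2799.6 T = 109841
T = 109841/2799.6 ≈ 39.24 °C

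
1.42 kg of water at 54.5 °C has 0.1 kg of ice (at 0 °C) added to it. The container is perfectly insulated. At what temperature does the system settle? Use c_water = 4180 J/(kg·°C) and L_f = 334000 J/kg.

T_f ≈ 45.7 °C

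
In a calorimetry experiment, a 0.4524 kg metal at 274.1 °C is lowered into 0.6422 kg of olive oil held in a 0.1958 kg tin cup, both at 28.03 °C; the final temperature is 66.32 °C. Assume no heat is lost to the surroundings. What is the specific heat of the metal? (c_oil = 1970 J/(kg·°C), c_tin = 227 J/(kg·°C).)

Setting the total heat transfer to zero:
0.4524×c×(66.32 − 274.1) + 0.6422×1970×(66.32 − 28.03) + 0.1958×227×(66.32 − 28.03) = 0
-94 c = -50144
c = -50144/-94 ≈ 533.4 J/(kg·°C)

c ≈ 533 J/(kg·°C)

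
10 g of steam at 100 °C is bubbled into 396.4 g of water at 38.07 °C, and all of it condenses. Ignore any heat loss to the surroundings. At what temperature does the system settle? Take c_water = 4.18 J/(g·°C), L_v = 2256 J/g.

Energy balance with sensible and latent terms:
steam→water at 100 °C releases m L_v = 10×2256 = 22560; condensate cools 100→T: 10×4.18×(T − 100) = 41.8(T − 100); water warms: 396.4×4.18×(T − 38.07) = 1657(T − 38.07)
1698.8 T = 22560 + 4180 + 63080 = 89820
T ≈ 52.87 °C (< 100 °C, so full condensation is consistent).

T_f ≈ 52.9 °C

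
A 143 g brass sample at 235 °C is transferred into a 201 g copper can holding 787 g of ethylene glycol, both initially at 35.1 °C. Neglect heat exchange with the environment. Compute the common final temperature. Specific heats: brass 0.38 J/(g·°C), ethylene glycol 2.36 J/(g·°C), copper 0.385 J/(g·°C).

T_f ≈ 40.6 °C

Setting the total heat transfer to zero:
143*0.38*(T − 235) + 787*2.36*(T − 35.1) + 201*0.385*(T − 35.1) = 0
54.34(T − 235) + 1857.3(T − 35.1) + 77.39(T − 35.1) = 0
(54.34 + 1857.3 + 77.39) T = 54.34*235 + 1857.3*35.1 + 77.39*35.1
T ≈ 40.56 °C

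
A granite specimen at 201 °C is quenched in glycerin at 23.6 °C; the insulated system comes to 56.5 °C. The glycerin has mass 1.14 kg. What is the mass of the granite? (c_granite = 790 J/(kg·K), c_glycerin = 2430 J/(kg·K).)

m ≈ 0.798 kg

Energy conservation, ΣQ = 0:
m·790·(56.5 − 201) + 1.14·2430·(56.5 − 23.6) = 0
-114155 m = -91140
m = -91140/-114155 ≈ 0.7984 kg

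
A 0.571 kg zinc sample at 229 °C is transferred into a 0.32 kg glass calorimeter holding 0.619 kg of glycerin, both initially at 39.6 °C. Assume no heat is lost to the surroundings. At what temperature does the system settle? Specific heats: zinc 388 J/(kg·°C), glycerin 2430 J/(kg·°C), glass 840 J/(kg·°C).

Net heat exchanged in the isolated system is zero:
0.571·388·(T − 229) + 0.619·2430·(T − 39.6) + 0.32·840·(T − 39.6) = 0
(221.55 + 1504.2 + 268.8) T = 221.55·229 + 1504.2·39.6 + 268.8·39.6
T = 120944/1994.5 ≈ 60.64 °C

T_f ≈ 60.6 °C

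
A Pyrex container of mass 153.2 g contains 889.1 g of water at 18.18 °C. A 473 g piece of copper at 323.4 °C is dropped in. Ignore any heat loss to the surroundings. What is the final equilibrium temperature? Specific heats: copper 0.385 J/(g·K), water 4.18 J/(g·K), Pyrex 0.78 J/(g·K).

Net heat exchanged in the isolated system is zero:
473·0.385·(T − 323.4) + 889.1·4.18·(T − 18.18) + 153.2·0.78·(T − 18.18) = 0
182.11(T − 323.4) + 3716.4(T − 18.18) + 119.5(T − 18.18) = 0
4018 T = 128630
T = 128630 / 4018 = 32 °C

T_f ≈ 32.0 °C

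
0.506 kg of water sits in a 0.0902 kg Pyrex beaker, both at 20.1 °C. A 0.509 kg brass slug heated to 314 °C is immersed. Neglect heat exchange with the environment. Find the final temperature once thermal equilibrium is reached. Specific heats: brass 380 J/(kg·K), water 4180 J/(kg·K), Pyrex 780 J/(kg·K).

Setting the total heat transfer to zero:
0.509×380×(T − 314) + 0.506×4180×(T − 20.1) + 0.0902×780×(T − 20.1) = 0
193.42(T − 314) + 2115.1(T − 20.1) + 70.36(T − 20.1) = 0
2378.9 T = 104661
T = 104661/2378.9 ≈ 44.00 °C

T_f ≈ 44.0 °C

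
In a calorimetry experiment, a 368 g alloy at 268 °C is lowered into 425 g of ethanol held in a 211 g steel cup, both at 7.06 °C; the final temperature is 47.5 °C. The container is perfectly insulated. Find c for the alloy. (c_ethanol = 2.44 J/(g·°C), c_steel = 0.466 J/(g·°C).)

Energy conservation, ΣQ = 0:
368·c·(47.5 − 268) + 425·2.44·(47.5 − 7.06) + 211·0.466·(47.5 − 7.06) = 0
-81144 c = -45913
c = -45913/-81144 ≈ 0.5658 J/(g·°C)

c ≈ 0.566 J/(g·°C)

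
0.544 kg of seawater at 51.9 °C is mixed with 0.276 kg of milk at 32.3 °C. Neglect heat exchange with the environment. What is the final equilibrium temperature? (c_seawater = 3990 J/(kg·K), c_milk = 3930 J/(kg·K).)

T_f = Σ m_i c_i T_i / Σ m_i c_i:
T_f = (2170.6*51.9 + 1084.7*32.3) / (2170.6 + 1084.7)
    = 147687 / 3255.2 ≈ 45.37 °C

T_f ≈ 45.4 °C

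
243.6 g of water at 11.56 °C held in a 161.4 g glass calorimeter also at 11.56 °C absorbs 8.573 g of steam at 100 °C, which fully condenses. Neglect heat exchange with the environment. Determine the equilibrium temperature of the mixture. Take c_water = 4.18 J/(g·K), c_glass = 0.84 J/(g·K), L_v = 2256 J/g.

T_f ≈ 30.5 °C

Taking heat into each body as positive, Σ m c ΔT = 0:
condense steam: −8.573×2256 = −19341
  condensate cools 100→T: 8.573×4.18×(T − 100) = 35.84(T − 100)
  original water: 1018.2(T − 11.56)
  glass cup: 161.4×0.84×(T − 11.56) = 135.58(T − 11.56)
1189.7 T = 19341 + 3583.5 + 13338 = 36262
T ≈ 30.48 °C (< 100 °C, so full condensation is consistent).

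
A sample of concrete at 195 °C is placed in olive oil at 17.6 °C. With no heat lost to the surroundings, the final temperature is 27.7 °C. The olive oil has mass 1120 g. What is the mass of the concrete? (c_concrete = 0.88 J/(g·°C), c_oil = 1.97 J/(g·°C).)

m ≈ 151 g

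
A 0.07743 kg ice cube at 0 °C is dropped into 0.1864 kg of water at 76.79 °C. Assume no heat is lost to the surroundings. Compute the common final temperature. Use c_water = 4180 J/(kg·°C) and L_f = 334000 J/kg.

Heat gained plus heat lost sum to zero:
melt ice: 0.07743·334000 = 25862; meltwater 0→T: 0.07743·4180·T = 323.66 T; water cools: 0.1864·4180·(T − 76.79) = 779.15(T − 76.79)
1102.8 T = 59831 − 25862 = 33969
T ≈ 30.80 °C — above 0 °C, consistent with complete melting.

T_f ≈ 30.8 °C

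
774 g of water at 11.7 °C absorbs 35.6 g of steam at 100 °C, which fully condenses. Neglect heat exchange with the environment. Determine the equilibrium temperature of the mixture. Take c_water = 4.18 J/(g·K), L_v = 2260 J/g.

Setting the total heat transfer to zero:
condense steam: −35.6·2260 = −80456
  condensate cools 100→T: 35.6·4.18·(T − 100) = 148.81(T − 100)
  water warms: 774·4.18·(T − 11.7) = 3235.3(T − 11.7)
3384.1 T = 80456 + 14881 + 37853 = 133190
T ≈ 39.36 °C — below 100 °C, confirming all the steam condensed.

T_f ≈ 39.4 °C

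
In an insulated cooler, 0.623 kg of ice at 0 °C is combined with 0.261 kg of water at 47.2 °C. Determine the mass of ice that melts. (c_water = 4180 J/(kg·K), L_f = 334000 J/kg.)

m_melted ≈ 0.154 kg

Cooling the water to 0 °C releases 0.261×4180×47.2 = 51494 J.
Fully melting the ice requires m_ice L_f = 0.623×334000 = 208082 J.
Since 51494 < 208082 J, not all the ice melts; equilibrium is at 0 °C.
Mass melted = 51494/334000 ≈ 0.1542 kg.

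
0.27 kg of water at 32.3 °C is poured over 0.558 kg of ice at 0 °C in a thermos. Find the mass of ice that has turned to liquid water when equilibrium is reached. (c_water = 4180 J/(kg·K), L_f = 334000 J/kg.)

m_melted ≈ 0.109 kg

Cooling the water to 0 °C releases 0.27·4180·32.3 = 36454 J.
Fully melting the ice requires m_ice L_f = 0.558·334000 = 186372 J.
36454 J < 186372 J, so only part of the ice melts and the system sits at 0 °C.
Mass melted = 36454/334000 ≈ 0.1091 kg.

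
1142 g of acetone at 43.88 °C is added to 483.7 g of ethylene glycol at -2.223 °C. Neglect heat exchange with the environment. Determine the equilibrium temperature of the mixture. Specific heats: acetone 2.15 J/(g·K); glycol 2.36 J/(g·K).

T_f ≈ 29.2 °C

Energy conservation, ΣQ = 0:
1142*2.15*(T − 43.88) + 483.7*2.36*(T − (-2.223)) = 0
2455.3(T − 43.88) + 1141.5(T − (-2.223)) = 0
(2455.3 + 1141.5) T = 2455.3*43.88 + 1141.5*(-2.223)
T = 105201/3596.8 ≈ 29.25 °C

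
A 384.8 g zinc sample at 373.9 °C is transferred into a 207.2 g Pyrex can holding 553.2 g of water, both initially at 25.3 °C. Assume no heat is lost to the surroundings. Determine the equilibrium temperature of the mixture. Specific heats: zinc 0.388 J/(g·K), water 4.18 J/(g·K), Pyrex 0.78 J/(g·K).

With ΣQ=0 the equilibrium temperature is the m·c-weighted mean:
T_f = (149.3·373.9 + 2312.4·25.3 + 161.62·25.3) / (149.3 + 2312.4 + 161.62)
    = 118416 / 2623.3 ≈ 45.14 °C

T_f ≈ 45.1 °C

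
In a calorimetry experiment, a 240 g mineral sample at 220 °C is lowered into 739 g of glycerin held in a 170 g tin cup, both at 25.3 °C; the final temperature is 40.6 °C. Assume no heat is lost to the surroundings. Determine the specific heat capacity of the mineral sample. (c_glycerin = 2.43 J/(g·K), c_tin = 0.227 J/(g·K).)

c ≈ 0.652 J/(g·K)

Heat gained plus heat lost sum to zero:
240·c·(40.6 − 220) + 739·2.43·(40.6 − 25.3) + 170·0.227·(40.6 − 25.3) = 0
-43056 c = -28066
c = -28066/-43056 ≈ 0.6518 J/(g·K)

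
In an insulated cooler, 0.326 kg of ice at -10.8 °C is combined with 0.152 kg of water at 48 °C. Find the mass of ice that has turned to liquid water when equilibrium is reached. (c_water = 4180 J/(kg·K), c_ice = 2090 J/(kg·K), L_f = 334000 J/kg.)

m_melted ≈ 0.0693 kg

Cooling the water to 0 °C releases 0.152×4180×48 = 30497 J.
Warming the ice to 0 °C takes 0.326×2090×10.8 = 7358.5 J, leaving 23139 J for melting.
To melt every bit of ice: 0.326×334000 = 108884 J.
That's not enough to melt it all — equilibrium is at 0 °C with ice remaining.
Mass melted = 23139/334000 ≈ 0.06928 kg.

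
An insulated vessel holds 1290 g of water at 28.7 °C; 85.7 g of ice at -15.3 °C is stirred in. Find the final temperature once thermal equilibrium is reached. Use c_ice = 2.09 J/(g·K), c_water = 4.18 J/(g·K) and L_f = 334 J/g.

T_f ≈ 21.5 °C

Let T be the final temperature. ΣQ_i = 0:
ice -15.3→0 °C: 85.7·2.09·15.3 = 2740.4
  fusion: m_ice L_f = 85.7·334 = 28624
  meltwater 0→T: 85.7·4.18·T = 358.23 T
  water cools: 1290·4.18·(T − 28.7) = 5392.2(T − 28.7)
5750.4 T = 154756 − 31364 = 123392
T ≈ 21.46 °C (positive, so assuming full melt was valid).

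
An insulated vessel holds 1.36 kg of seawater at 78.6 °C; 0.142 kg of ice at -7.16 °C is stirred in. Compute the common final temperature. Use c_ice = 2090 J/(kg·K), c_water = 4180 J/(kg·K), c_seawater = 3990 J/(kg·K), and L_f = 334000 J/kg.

Let T be the final temperature. ΣQ_i = 0:
ice -7.16→0 °C: 0.142×2090×7.16 = 2124.9
  latent heat to melt: 0.142×334000 = 47428
  warm the meltwater: 593.56 T
  seawater: 5426.4(T − 78.6)
6020 T = 426515 − 49553 = 376962
T ≈ 62.62 °C — above 0 °C, consistent with complete melting.

T_f ≈ 62.6 °C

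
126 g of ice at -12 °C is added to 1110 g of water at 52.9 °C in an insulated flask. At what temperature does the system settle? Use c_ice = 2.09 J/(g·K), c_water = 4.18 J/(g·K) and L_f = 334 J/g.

T_f ≈ 38.8 °C

Conservation of energy gives ΣQ = 0:
warm ice to 0 °C: 126·2.09·(0 − (-12)) = 3160.1
  latent heat to melt: 126·334 = 42084
  warm the meltwater: 526.68 T
  water cools: 1110·4.18·(T − 52.9) = 4639.8(T − 52.9)
5166.5 T = 245445 − 45244 = 200201
T ≈ 38.75 °C — above 0 °C, consistent with complete melting.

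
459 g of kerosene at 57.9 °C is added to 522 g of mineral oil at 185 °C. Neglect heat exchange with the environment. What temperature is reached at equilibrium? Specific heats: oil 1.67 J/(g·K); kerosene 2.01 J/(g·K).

T_f ≈ 119.6 °C

Setting the total heat transfer to zero:
522×1.67×(T − 185) + 459×2.01×(T − 57.9) = 0
871.74(T − 185) + 922.59(T − 57.9) = 0
1794.3 T = 214690
T = 214690 / 1794.3 = 120 °C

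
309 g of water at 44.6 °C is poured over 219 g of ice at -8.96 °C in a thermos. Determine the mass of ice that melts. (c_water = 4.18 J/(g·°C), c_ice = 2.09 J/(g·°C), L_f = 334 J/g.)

m_melted ≈ 160 g

Cooling the water to 0 °C releases 309·4.18·44.6 = 57606 J.
Warming the ice to 0 °C takes 219·2.09·8.96 = 4101.1 J, leaving 53505 J for melting.
Fully melting the ice requires m_ice L_f = 219·334 = 73146 J.
53505 J < 73146 J, so only part of the ice melts and the system sits at 0 °C.
m_melt = 53505 / L_f = 160.2 g.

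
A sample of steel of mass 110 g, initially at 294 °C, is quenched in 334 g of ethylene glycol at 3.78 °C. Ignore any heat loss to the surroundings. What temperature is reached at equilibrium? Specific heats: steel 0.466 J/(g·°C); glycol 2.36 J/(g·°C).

T_f ≈ 21.5 °C

With ΣQ=0 the equilibrium temperature is the m·c-weighted mean:
T_f = (51.26×294 + 788.24×3.78) / (51.26 + 788.24)
    = 18050 / 839.5 ≈ 21.50 °C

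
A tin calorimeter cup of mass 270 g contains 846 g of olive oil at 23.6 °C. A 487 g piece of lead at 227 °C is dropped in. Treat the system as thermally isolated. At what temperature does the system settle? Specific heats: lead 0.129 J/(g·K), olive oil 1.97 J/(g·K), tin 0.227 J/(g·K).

T_f ≈ 30.7 °C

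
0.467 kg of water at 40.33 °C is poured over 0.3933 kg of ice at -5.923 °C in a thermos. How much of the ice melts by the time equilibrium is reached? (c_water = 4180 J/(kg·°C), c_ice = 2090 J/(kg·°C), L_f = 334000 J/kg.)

m_melted ≈ 0.221 kg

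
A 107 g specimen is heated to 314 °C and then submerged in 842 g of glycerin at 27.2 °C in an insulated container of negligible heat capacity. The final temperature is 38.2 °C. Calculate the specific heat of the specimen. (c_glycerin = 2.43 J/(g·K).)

c ≈ 0.763 J/(g·K)

m_s c (T_s − T_f) = m_glycerin c_glycerin (T_f − T_0):
107·c·(314 − 38.2) = 842·2.43·(38.2 − 27.2)
29511 c = 22507  ⇒  c ≈ 0.7627 J/(g·K)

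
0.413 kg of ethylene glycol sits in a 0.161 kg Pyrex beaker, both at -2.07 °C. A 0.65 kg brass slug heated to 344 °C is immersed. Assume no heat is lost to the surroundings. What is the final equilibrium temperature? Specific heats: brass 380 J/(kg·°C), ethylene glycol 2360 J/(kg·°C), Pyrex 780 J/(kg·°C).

T_f ≈ 61.4 °C

Net heat exchanged in the isolated system is zero:
0.65·380·(T − 344) + 0.413·2360·(T − (-2.07)) + 0.161·780·(T − (-2.07)) = 0
1347.3 T = 82690
T ≈ 61.38 °C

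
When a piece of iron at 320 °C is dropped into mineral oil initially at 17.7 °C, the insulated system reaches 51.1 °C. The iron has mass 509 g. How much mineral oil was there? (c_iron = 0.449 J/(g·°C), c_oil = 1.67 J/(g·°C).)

Energy conservation, ΣQ = 0:
509×0.449×(51.1 − 320) + m×1.67×(51.1 − 17.7) = 0
55.78 m = 61455
m = 61455/55.78 ≈ 1102 g

m ≈ 1100 g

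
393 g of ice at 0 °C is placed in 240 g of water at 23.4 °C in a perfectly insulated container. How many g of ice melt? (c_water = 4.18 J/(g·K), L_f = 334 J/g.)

m_melted ≈ 70.3 g

Cooling the water to 0 °C releases 240×4.18×23.4 = 23475 J.
To melt every bit of ice: 393×334 = 131262 J.
That's not enough to melt it all — equilibrium is at 0 °C with ice remaining.
m_melt = 23475 / L_f = 70.28 g.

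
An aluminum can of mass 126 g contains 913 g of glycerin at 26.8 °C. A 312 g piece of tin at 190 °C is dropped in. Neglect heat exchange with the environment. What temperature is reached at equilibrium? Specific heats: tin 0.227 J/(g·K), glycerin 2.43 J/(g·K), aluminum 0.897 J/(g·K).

T_f is the heat-capacity-weighted average of the initial temperatures:
T_f = (70.82·190 + 2218.6·26.8 + 113.02·26.8) / (70.82 + 2218.6 + 113.02)
    = 75944 / 2402.4 ≈ 31.61 °C

T_f ≈ 31.6 °C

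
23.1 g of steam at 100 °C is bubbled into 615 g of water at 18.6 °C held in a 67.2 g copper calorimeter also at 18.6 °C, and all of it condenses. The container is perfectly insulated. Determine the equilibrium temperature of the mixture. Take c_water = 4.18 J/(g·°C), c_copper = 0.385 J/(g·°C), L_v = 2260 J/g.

T_f ≈ 40.9 °C

Net heat exchanged in the isolated system is zero:
condense steam: −23.1·2260 = −52206
  condensate cools 100→T: 23.1·4.18·(T − 100) = 96.56(T − 100)
  water warms: 615·4.18·(T − 18.6) = 2570.7(T − 18.6)
  copper cup: 67.2·0.385·(T − 18.6) = 25.87(T − 18.6)
2693.1 T = 52206 + 9655.8 + 48296 = 110158
T ≈ 40.90 °C, under the boiling point, so the assumption holds.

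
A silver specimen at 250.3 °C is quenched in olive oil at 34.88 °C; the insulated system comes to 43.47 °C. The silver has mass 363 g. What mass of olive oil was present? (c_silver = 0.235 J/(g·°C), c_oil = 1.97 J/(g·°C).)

m ≈ 1040 g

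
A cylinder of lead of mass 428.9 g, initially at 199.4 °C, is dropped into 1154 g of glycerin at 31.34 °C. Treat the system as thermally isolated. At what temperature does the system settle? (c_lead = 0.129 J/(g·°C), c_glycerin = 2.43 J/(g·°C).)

Net heat exchanged in the isolated system is zero:
428.9×0.129×(T − 199.4) + 1154×2.43×(T − 31.34) = 0
(55.33 + 2804.2) T = 55.33×199.4 + 2804.2×31.34
T = 98917/2859.5 ≈ 34.59 °C

T_f ≈ 34.6 °C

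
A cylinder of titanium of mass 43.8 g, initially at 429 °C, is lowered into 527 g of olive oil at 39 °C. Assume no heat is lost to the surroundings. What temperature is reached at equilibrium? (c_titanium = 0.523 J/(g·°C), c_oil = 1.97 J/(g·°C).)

T_f ≈ 47.4 °C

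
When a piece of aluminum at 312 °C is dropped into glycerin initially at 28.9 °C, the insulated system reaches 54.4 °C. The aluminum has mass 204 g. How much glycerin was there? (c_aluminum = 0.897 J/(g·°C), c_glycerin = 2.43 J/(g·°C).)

m ≈ 761 g

Heat lost by the aluminum = heat gained by the glycerin:
204×0.897×(312 − 54.4) = m×2.43×(54.4 − 28.9)
61.97 m = 47138  ⇒  m ≈ 760.7 g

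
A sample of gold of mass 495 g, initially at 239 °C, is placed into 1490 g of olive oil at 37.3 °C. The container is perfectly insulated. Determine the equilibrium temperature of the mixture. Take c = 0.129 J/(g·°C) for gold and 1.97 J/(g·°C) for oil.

T_f ≈ 41.6 °C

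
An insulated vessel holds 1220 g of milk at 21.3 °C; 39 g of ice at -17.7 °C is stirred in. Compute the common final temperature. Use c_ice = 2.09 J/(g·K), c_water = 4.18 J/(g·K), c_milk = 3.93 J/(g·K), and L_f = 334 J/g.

T_f ≈ 17.7 °C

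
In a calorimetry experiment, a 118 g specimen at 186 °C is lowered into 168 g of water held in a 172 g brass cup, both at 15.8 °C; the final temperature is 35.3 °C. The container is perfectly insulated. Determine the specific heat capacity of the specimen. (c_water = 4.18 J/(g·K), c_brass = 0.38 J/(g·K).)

Setting the total heat transfer to zero:
118·c·(35.3 − 186) + 168·4.18·(35.3 − 15.8) + 172·0.38·(35.3 − 15.8) = 0
-17783 c = -14968
c = -14968/-17783 ≈ 0.8417 J/(g·K)

c ≈ 0.842 J/(g·K)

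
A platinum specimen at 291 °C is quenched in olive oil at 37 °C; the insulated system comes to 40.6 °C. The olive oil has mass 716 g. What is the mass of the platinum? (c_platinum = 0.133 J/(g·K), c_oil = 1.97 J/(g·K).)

Heat lost by the platinum = heat gained by the oil:
m×0.133×(291 − 40.6) = 716×1.97×(40.6 − 37)
33.3 m = 5077.9  ⇒  m ≈ 152.5 g

m ≈ 152 g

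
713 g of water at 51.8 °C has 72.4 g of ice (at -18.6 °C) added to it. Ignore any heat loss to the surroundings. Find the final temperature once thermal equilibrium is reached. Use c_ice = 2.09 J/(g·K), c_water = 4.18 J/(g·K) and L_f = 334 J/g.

T_f ≈ 38.8 °C

Setting the total heat transfer to zero:
warm ice to 0 °C: 72.4·2.09·(0 − (-18.6)) = 2814.5; fusion: m_ice L_f = 72.4·334 = 24182; warm the meltwater: 302.63 T; water: 2980.3(T − 51.8)
3283 T = 154382 − 26996 = 127386
T ≈ 38.80 °C (positive, so assuming full melt was valid).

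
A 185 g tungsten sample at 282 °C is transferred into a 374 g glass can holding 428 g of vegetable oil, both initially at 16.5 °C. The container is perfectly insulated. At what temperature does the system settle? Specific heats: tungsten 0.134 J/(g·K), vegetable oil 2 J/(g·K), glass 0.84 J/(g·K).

Conservation of energy gives ΣQ = 0:
185×0.134×(T − 282) + 428×2×(T − 16.5) + 374×0.84×(T − 16.5) = 0
24.79(T − 282) + 856(T − 16.5) + 314.16(T − 16.5) = 0
1195 T = 26298
T ≈ 22.01 °C

T_f ≈ 22.0 °C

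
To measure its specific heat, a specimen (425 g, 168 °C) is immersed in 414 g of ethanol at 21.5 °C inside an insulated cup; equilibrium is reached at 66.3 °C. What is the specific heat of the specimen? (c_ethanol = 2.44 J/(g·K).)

Heat gained plus heat lost sum to zero:
425·c·(66.3 − 168) + 414·2.44·(66.3 − 21.5) = 0
-43222 c = -45255
c = -45255/-43222 ≈ 1.047 J/(g·K)

c ≈ 1.05 J/(g·K)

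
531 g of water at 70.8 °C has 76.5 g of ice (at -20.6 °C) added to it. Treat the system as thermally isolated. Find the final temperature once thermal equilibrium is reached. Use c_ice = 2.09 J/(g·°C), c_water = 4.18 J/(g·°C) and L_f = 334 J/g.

Taking heat into each body as positive, Σ m c ΔT = 0:
warm ice to 0 °C: 76.5×2.09×(0 − (-20.6)) = 3293.6
  melt ice: 76.5×334 = 25551
  meltwater 0→T: 76.5×4.18×T = 319.77 T
  water cools: 531×4.18×(T − 70.8) = 2219.6(T − 70.8)
2539.3 T = 157146 − 28845 = 128302
T ≈ 50.53 °C (positive, so assuming full melt was valid).

T_f ≈ 50.5 °C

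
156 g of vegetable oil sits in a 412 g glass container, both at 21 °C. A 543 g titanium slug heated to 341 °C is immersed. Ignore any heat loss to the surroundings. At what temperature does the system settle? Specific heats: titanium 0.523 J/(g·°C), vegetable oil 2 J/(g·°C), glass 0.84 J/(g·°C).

T_f ≈ 117.5 °C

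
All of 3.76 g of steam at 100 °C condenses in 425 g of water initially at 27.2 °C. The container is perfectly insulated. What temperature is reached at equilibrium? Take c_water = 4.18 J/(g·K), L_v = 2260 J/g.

T_f ≈ 32.6 °C

Energy balance with sensible and latent terms:
latent heat released on condensation: 3.76·2260 = 8497.6
  condensate cools 100→T: 3.76·4.18·(T − 100) = 15.72(T − 100)
  original water: 1776.5(T − 27.2)
1792.2 T = 8497.6 + 1571.7 + 48321 = 58390
T ≈ 32.58 °C, under the boiling point, so the assumption holds.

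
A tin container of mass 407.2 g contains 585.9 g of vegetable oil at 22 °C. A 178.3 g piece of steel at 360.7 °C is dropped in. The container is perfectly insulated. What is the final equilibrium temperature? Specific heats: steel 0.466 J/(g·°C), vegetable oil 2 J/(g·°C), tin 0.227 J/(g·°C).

T_f ≈ 42.9 °C

Heat gained plus heat lost sum to zero:
178.3·0.466·(T − 360.7) + 585.9·2·(T − 22) + 407.2·0.227·(T − 22) = 0
(83.09 + 1171.8 + 92.43) T = 83.09·360.7 + 1171.8·22 + 92.43·22
T ≈ 42.89 °C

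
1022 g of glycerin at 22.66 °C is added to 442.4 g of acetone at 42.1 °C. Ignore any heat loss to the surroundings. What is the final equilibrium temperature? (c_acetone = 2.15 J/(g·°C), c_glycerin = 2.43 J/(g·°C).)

T_f ≈ 28.0 °C

Setting the total heat transfer to zero:
442.4*2.15*(T − 42.1) + 1022*2.43*(T − 22.66) = 0
951.16(T − 42.1) + 2483.5(T − 22.66) = 0
(951.16 + 2483.5) T = 951.16*42.1 + 2483.5*22.66
T = 96319/3434.6 ≈ 28.04 °C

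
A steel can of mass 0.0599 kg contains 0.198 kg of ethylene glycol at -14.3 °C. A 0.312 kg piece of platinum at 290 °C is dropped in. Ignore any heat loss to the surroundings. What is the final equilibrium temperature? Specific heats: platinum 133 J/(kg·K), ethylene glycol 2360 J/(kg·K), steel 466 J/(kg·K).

T_f ≈ 9.2 °C

Let T be the final temperature. ΣQ_i = 0:
0.312×133×(T − 290) + 0.198×2360×(T − (-14.3)) + 0.0599×466×(T − (-14.3)) = 0
41.5(T − 290) + 467.28(T − (-14.3)) + 27.91(T − (-14.3)) = 0
536.69 T = 4952.6
T = 4952.6/536.69 ≈ 9.23 °C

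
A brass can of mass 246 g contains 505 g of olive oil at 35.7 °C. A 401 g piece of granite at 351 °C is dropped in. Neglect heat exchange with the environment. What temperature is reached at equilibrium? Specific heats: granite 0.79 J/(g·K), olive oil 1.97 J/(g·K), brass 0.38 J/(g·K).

T_f ≈ 106.8 °C

Heat gained plus heat lost sum to zero:
401×0.79×(T − 351) + 505×1.97×(T − 35.7) + 246×0.38×(T − 35.7) = 0
316.79(T − 351) + 994.85(T − 35.7) + 93.48(T − 35.7) = 0
1405.1 T = 150047
T = 150047 / 1405.1 = 107 °C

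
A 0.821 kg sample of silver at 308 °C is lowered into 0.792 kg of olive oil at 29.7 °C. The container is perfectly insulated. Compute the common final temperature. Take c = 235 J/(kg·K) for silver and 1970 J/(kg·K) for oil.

T_f ≈ 60.3 °C

Net heat exchanged in the isolated system is zero:
0.821×235×(T − 308) + 0.792×1970×(T − 29.7) = 0
(192.94 + 1560.2) T = 192.94×308 + 1560.2×29.7
T = 105763/1753.2 ≈ 60.33 °C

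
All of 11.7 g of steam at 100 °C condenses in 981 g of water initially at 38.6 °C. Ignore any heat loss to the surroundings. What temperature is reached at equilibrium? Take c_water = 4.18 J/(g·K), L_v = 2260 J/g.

T_f ≈ 45.7 °C

Let T be the final temperature. ΣQ_i = 0:
latent heat released on condensation: 11.7·2260 = 26442
  condensate cools 100→T: 11.7·4.18·(T − 100) = 48.91(T − 100)
  original water: 4100.6(T − 38.6)
4149.5 T = 26442 + 4890.6 + 158282 = 189615
T ≈ 45.70 °C, under the boiling point, so the assumption holds.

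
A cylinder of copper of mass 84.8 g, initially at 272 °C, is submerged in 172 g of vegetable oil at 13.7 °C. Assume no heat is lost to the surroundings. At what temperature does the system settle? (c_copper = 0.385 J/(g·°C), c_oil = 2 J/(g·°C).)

With ΣQ=0 the equilibrium temperature is the m·c-weighted mean:
T_f = (32.65·272 + 344·13.7) / (32.65 + 344)
    = 13593 / 376.65 ≈ 36.09 °C

T_f ≈ 36.1 °C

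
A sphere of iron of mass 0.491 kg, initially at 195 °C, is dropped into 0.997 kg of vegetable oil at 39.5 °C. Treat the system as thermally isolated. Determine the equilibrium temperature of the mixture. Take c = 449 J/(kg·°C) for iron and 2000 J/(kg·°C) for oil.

T_f ≈ 55.0 °C

Net heat exchanged in the isolated system is zero:
0.491*449*(T − 195) + 0.997*2000*(T − 39.5) = 0
220.46(T − 195) + 1994(T − 39.5) = 0
(220.46 + 1994) T = 220.46*195 + 1994*39.5
T ≈ 54.98 °C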